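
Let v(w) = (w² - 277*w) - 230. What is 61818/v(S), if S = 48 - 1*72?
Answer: 30909/3497 ≈ 8.8387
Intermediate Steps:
S = -24 (S = 48 - 72 = -24)
v(w) = -230 + w² - 277*w
61818/v(S) = 61818/(-230 + (-24)² - 277*(-24)) = 61818/(-230 + 576 + 6648) = 61818/6994 = 61818*(1/6994) = 30909/3497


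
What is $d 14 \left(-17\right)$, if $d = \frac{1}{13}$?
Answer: $- \frac{238}{13} \approx -18.308$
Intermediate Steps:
$d = \frac{1}{13} \approx 0.076923$
$d 14 \left(-17\right) = \frac{1}{13} \cdot 14 \left(-17\right) = \frac{14}{13} \left(-17\right) = - \frac{238}{13}$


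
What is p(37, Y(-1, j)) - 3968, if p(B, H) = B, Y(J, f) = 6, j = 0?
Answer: -3931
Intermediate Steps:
p(37, Y(-1, j)) - 3968 = 37 - 3968 = -3931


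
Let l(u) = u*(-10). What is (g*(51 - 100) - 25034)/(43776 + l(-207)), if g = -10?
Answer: -12272/22923 ≈ -0.53536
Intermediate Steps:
l(u) = -10*u
(g*(51 - 100) - 25034)/(43776 + l(-207)) = (-10*(51 - 100) - 25034)/(43776 - 10*(-207)) = (-10*(-49) - 25034)/(43776 + 2070) = (490 - 25034)/45846 = -24544*1/45846 = -12272/22923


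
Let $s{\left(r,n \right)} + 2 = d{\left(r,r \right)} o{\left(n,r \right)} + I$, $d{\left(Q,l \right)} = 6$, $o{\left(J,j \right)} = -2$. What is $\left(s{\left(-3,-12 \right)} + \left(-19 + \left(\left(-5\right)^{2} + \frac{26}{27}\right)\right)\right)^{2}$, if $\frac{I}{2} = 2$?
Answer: $\frac{6724}{729} \approx 9.2236$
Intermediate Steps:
$I = 4$ ($I = 2 \cdot 2 = 4$)
$s{\left(r,n \right)} = -10$ ($s{\left(r,n \right)} = -2 + \left(6 \left(-2\right) + 4\right) = -2 + \left(-12 + 4\right) = -2 - 8 = -10$)
$\left(s{\left(-3,-12 \right)} + \left(-19 + \left(\left(-5\right)^{2} + \frac{26}{27}\right)\right)\right)^{2} = \left(-10 + \left(-19 + \left(\left(-5\right)^{2} + \frac{26}{27}\right)\right)\right)^{2} = \left(-10 + \left(-19 + \left(25 + 26 \cdot \frac{1}{27}\right)\right)\right)^{2} = \left(-10 + \left(-19 + \left(25 + \frac{26}{27}\right)\right)\right)^{2} = \left(-10 + \left(-19 + \frac{701}{27}\right)\right)^{2} = \left(-10 + \frac{188}{27}\right)^{2} = \left(- \frac{82}{27}\right)^{2} = \frac{6724}{729}$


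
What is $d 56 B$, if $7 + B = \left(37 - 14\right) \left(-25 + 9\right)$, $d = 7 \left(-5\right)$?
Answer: $735000$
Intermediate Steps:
$d = -35$
$B = -375$ ($B = -7 + \left(37 - 14\right) \left(-25 + 9\right) = -7 + 23 \left(-16\right) = -7 - 368 = -375$)
$d 56 B = \left(-35\right) 56 \left(-375\right) = \left(-1960\right) \left(-375\right) = 735000$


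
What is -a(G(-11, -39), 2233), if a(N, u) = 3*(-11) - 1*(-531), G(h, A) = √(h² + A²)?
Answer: -498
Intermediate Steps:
G(h, A) = √(A² + h²)
a(N, u) = 498 (a(N, u) = -33 + 531 = 498)
-a(G(-11, -39), 2233) = -1*498 = -498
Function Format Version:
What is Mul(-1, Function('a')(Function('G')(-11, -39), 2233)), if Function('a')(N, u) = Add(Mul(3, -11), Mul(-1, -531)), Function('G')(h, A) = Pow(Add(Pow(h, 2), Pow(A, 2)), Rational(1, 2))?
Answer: -498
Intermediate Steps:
Function('G')(h, A) = Pow(Add(Pow(A, 2), Pow(h, 2)), Rational(1, 2))
Function('a')(N, u) = 498 (Function('a')(N, u) = Add(-33, 531) = 498)
Mul(-1, Function('a')(Function('G')(-11, -39), 2233)) = Mul(-1, 498) = -498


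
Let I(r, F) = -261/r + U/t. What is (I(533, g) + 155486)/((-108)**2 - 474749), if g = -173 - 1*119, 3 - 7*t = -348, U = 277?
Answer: -319667354/952036605 ≈ -0.33577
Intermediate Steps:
t = 351/7 (t = 3/7 - 1/7*(-348) = 3/7 + 348/7 = 351/7 ≈ 50.143)
g = -292 (g = -173 - 119 = -292)
I(r, F) = 1939/351 - 261/r (I(r, F) = -261/r + 277/(351/7) = -261/r + 277*(7/351) = -261/r + 1939/351 = 1939/351 - 261/r)
(I(533, g) + 155486)/((-108)**2 - 474749) = ((1939/351 - 261/533) + 155486)/((-108)**2 - 474749) = ((1939/351 - 261*1/533) + 155486)/(11664 - 474749) = ((1939/351 - 261/533) + 155486)/(-463085) = (72452/14391 + 155486)*(-1/463085) = (2237671478/14391)*(-1/463085) = -319667354/952036605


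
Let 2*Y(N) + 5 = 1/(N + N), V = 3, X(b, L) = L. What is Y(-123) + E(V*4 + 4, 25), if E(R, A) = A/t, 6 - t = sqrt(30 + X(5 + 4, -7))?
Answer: 57797/6396 + 25*sqrt(23)/13 ≈ 18.259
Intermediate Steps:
t = 6 - sqrt(23) (t = 6 - sqrt(30 - 7) = 6 - sqrt(23) ≈ 1.2042)
E(R, A) = A/(6 - sqrt(23))
Y(N) = -5/2 + 1/(4*N) (Y(N) = -5/2 + 1/(2*(N + N)) = -5/2 + 1/(2*((2*N))) = -5/2 + (1/(2*N))/2 = -5/2 + 1/(4*N))
Y(-123) + E(V*4 + 4, 25) = (1/4)*(1 - 10*(-123))/(-123) + ((6/13)*25 + (1/13)*25*sqrt(23)) = (1/4)*(-1/123)*(1 + 1230) + (150/13 + 25*sqrt(23)/13) = (1/4)*(-1/123)*1231 + (150/13 + 25*sqrt(23)/13) = -1231/492 + (150/13 + 25*sqrt(23)/13) = 57797/6396 + 25*sqrt(23)/13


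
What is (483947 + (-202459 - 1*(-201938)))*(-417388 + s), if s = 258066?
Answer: -77020397172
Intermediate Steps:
(483947 + (-202459 - 1*(-201938)))*(-417388 + s) = (483947 + (-202459 - 1*(-201938)))*(-417388 + 258066) = (483947 + (-202459 + 201938))*(-159322) = (483947 - 521)*(-159322) = 483426*(-159322) = -77020397172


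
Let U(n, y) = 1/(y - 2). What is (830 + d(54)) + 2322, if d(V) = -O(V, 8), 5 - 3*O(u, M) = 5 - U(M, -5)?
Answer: 66193/21 ≈ 3152.0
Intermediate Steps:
U(n, y) = 1/(-2 + y)
O(u, M) = -1/21 (O(u, M) = 5/3 - (5 - 1/(-2 - 5))/3 = 5/3 - (5 - 1/(-7))/3 = 5/3 - (5 - 1*(-⅐))/3 = 5/3 - (5 + ⅐)/3 = 5/3 - ⅓*36/7 = 5/3 - 12/7 = -1/21)
d(V) = 1/21 (d(V) = -1*(-1/21) = 1/21)
(830 + d(54)) + 2322 = (830 + 1/21) + 2322 = 17431/21 + 2322 = 66193/21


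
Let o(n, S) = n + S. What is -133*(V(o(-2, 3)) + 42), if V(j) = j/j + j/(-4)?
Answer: -22743/4 ≈ -5685.8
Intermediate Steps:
o(n, S) = S + n
V(j) = 1 - j/4 (V(j) = 1 + j*(-1/4) = 1 - j/4)
-133*(V(o(-2, 3)) + 42) = -133*((1 - (3 - 2)/4) + 42) = -133*((1 - 1/4*1) + 42) = -133*((1 - 1/4) + 42) = -133*(3/4 + 42) = -133*171/4 = -22743/4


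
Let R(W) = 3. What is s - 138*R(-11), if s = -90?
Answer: -504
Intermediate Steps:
s - 138*R(-11) = -90 - 138*3 = -90 - 414 = -504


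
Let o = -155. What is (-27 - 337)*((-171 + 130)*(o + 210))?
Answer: 820820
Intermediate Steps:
(-27 - 337)*((-171 + 130)*(o + 210)) = (-27 - 337)*((-171 + 130)*(-155 + 210)) = -(-14924)*55 = -364*(-2255) = 820820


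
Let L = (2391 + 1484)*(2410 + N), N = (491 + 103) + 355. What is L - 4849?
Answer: 13011276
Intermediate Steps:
N = 949 (N = 594 + 355 = 949)
L = 13016125 (L = (2391 + 1484)*(2410 + 949) = 3875*3359 = 13016125)
L - 4849 = 13016125 - 4849 = 13011276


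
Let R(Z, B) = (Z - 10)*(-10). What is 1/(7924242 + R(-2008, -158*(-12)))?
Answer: 1/7944422 ≈ 1.2587e-7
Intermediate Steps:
R(Z, B) = 100 - 10*Z (R(Z, B) = (-10 + Z)*(-10) = 100 - 10*Z)
1/(7924242 + R(-2008, -158*(-12))) = 1/(7924242 + (100 - 10*(-2008))) = 1/(7924242 + (100 + 20080)) = 1/(7924242 + 20180) = 1/7944422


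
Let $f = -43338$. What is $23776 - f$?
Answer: $67114$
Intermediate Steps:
$23776 - f = 23776 - -43338 = 23776 + 43338 = 67114$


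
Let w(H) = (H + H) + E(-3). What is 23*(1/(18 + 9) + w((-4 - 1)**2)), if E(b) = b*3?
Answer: 25484/27 ≈ 943.85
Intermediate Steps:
E(b) = 3*b
w(H) = -9 + 2*H (w(H) = (H + H) + 3*(-3) = 2*H - 9 = -9 + 2*H)
23*(1/(18 + 9) + w((-4 - 1)**2)) = 23*(1/(18 + 9) + (-9 + 2*(-4 - 1)**2)) = 23*(1/27 + (-9 + 2*(-5)**2)) = 23*(1/27 + (-9 + 2*25)) = 23*(1/27 + (-9 + 50)) = 23*(1/27 + 41) = 23*(1108/27) = 25484/27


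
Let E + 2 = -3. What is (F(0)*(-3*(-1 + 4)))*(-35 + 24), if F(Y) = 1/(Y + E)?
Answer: -99/5 ≈ -19.800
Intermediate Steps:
E = -5 (E = -2 - 3 = -5)
F(Y) = 1/(-5 + Y) (F(Y) = 1/(Y - 5) = 1/(-5 + Y))
(F(0)*(-3*(-1 + 4)))*(-35 + 24) = ((-3*(-1 + 4))/(-5 + 0))*(-35 + 24) = ((-3*3)/(-5))*(-11) = -⅕*(-9)*(-11) = (9/5)*(-11) = -99/5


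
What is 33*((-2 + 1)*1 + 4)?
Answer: 99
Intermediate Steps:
33*((-2 + 1)*1 + 4) = 33*(-1*1 + 4) = 33*(-1 + 4) = 33*3 = 99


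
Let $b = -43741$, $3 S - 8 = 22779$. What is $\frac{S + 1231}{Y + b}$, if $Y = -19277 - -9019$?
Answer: $- \frac{26480}{161997} \approx -0.16346$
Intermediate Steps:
$S = \frac{22787}{3}$ ($S = \frac{8}{3} + \frac{1}{3} \cdot 22779 = \frac{8}{3} + 7593 = \frac{22787}{3} \approx 7595.7$)
$Y = -10258$ ($Y = -19277 + 9019 = -10258$)
$\frac{S + 1231}{Y + b} = \frac{\frac{22787}{3} + 1231}{-10258 - 43741} = \frac{26480}{3 \left(-53999\right)} = \frac{26480}{3} \left(- \frac{1}{53999}\right) = - \frac{26480}{161997}$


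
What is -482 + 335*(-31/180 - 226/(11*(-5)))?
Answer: 331393/396 ≈ 836.85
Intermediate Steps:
-482 + 335*(-31/180 - 226/(11*(-5))) = -482 + 335*(-31*1/180 - 226/(-55)) = -482 + 335*(-31/180 - 226*(-1/55)) = -482 + 335*(-31/180 + 226/55) = -482 + 335*(1559/396) = -482 + 522265/396 = 331393/396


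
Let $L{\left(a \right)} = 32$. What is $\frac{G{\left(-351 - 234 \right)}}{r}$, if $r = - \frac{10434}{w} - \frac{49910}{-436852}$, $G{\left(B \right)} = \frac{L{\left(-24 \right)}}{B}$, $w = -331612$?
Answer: $- \frac{718934816}{1915119135} \approx -0.3754$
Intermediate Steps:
$G{\left(B \right)} = \frac{32}{B}$
$r = \frac{42558203}{292067269}$ ($r = - \frac{10434}{-331612} - \frac{49910}{-436852} = \left(-10434\right) \left(- \frac{1}{331612}\right) - - \frac{805}{7046} = \frac{5217}{165806} + \frac{805}{7046} = \frac{42558203}{292067269} \approx 0.14571$)
$\frac{G{\left(-351 - 234 \right)}}{r} = \frac{32 \frac{1}{-351 - 234}}{\frac{42558203}{292067269}} = \frac{32}{-351 - 234} \cdot \frac{292067269}{42558203} = \frac{32}{-585} \cdot \frac{292067269}{42558203} = 32 \left(- \frac{1}{585}\right) \frac{292067269}{42558203} = \left(- \frac{32}{585}\right) \frac{292067269}{42558203} = - \frac{718934816}{1915119135}$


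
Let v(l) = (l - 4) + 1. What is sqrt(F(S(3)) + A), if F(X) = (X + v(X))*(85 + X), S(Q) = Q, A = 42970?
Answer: sqrt(43234) ≈ 207.93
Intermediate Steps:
v(l) = -3 + l (v(l) = (-4 + l) + 1 = -3 + l)
F(X) = (-3 + 2*X)*(85 + X) (F(X) = (X + (-3 + X))*(85 + X) = (-3 + 2*X)*(85 + X))
sqrt(F(S(3)) + A) = sqrt((-255 + 2*3**2 + 167*3) + 42970) = sqrt((-255 + 2*9 + 501) + 42970) = sqrt((-255 + 18 + 501) + 42970) = sqrt(264 + 42970) = sqrt(43234)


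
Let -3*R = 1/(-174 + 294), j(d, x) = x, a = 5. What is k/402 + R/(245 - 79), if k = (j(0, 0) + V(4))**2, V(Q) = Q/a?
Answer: 31537/20019600 ≈ 0.0015753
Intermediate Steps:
R = -1/360 (R = -1/(3*(-174 + 294)) = -1/3/120 = -1/3*1/120 = -1/360 ≈ -0.0027778)
V(Q) = Q/5
k = 16/25 (k = (0 + (1/5)*4)**2 = (0 + 4/5)**2 = (4/5)**2 = 16/25 ≈ 0.64000)
k/402 + R/(245 - 79) = (16/25)/402 - 1/(360*(245 - 79)) = (16/25)*(1/402) - 1/360/166 = 8/5025 - 1/360*1/166 = 8/5025 - 1/59760 = 31537/20019600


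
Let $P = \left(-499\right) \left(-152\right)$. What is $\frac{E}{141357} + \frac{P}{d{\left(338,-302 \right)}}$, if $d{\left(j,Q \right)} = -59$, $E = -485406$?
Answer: $- \frac{3583428230}{2780021} \approx -1289.0$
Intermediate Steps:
$P = 75848$
$\frac{E}{141357} + \frac{P}{d{\left(338,-302 \right)}} = - \frac{485406}{141357} + \frac{75848}{-59} = \left(-485406\right) \frac{1}{141357} + 75848 \left(- \frac{1}{59}\right) = - \frac{161802}{47119} - \frac{75848}{59} = - \frac{3583428230}{2780021}$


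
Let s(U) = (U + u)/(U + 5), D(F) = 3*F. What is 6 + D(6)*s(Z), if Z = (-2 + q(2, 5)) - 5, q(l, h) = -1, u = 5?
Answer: 24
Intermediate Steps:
Z = -8 (Z = (-2 - 1) - 5 = -3 - 5 = -8)
s(U) = 1 (s(U) = (U + 5)/(U + 5) = (5 + U)/(5 + U) = 1)
6 + D(6)*s(Z) = 6 + (3*6)*1 = 6 + 18*1 = 6 + 18 = 24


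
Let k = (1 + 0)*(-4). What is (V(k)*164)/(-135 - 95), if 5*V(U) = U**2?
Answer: -1312/575 ≈ -2.2817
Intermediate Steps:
k = -4 (k = 1*(-4) = -4)
V(U) = U**2/5
(V(k)*164)/(-135 - 95) = (((1/5)*(-4)**2)*164)/(-135 - 95) = (((1/5)*16)*164)/(-230) = ((16/5)*164)*(-1/230) = (2624/5)*(-1/230) = -1312/575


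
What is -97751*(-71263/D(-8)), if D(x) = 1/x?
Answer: -55728236104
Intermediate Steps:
-97751*(-71263/D(-8)) = -97751/(1/(-8*(-71263))) = -97751/((-⅛*(-1/71263))) = -97751/1/570104 = -97751*570104 = -55728236104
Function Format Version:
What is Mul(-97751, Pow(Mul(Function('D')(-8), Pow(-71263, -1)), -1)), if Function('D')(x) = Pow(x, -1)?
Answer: -55728236104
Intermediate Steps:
Mul(-97751, Pow(Mul(Function('D')(-8), Pow(-71263, -1)), -1)) = Mul(-97751, Pow(Mul(Pow(-8, -1), Pow(-71263, -1)), -1)) = Mul(-97751, Pow(Mul(Rational(-1, 8), Rational(-1, 71263)), -1)) = Mul(-97751, Pow(Rational(1, 570104), -1)) = Mul(-97751, 570104) = -55728236104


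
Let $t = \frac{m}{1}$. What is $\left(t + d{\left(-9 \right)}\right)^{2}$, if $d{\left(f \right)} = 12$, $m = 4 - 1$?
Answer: $225$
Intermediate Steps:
$m = 3$ ($m = 4 - 1 = 3$)
$t = 3$ ($t = \frac{3}{1} = 3 \cdot 1 = 3$)
$\left(t + d{\left(-9 \right)}\right)^{2} = \left(3 + 12\right)^{2} = 15^{2} = 225$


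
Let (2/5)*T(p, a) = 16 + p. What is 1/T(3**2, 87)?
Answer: 2/125 ≈ 0.016000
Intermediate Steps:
T(p, a) = 40 + 5*p/2 (T(p, a) = 5*(16 + p)/2 = 40 + 5*p/2)
1/T(3**2, 87) = 1/(40 + (5/2)*3**2) = 1/(40 + (5/2)*9) = 1/(40 + 45/2) = 1/(125/2) = 2/125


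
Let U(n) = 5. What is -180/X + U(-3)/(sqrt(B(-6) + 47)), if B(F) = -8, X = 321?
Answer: -60/107 + 5*sqrt(39)/39 ≈ 0.23989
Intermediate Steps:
-180/X + U(-3)/(sqrt(B(-6) + 47)) = -180/321 + 5/(sqrt(-8 + 47)) = -180*1/321 + 5/(sqrt(39)) = -60/107 + 5*(sqrt(39)/39) = -60/107 + 5*sqrt(39)/39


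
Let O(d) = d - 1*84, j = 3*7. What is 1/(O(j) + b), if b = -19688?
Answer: -1/19751 ≈ -5.0630e-5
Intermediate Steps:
j = 21
O(d) = -84 + d (O(d) = d - 84 = -84 + d)
1/(O(j) + b) = 1/((-84 + 21) - 19688) = 1/(-63 - 19688) = 1/(-19751) = -1/19751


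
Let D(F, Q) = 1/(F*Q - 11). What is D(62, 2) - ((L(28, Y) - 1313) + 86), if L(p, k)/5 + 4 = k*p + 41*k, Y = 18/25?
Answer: 564214/565 ≈ 998.61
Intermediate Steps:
Y = 18/25 (Y = 18*(1/25) = 18/25 ≈ 0.72000)
L(p, k) = -20 + 205*k + 5*k*p (L(p, k) = -20 + 5*(k*p + 41*k) = -20 + 5*(41*k + k*p) = -20 + (205*k + 5*k*p) = -20 + 205*k + 5*k*p)
D(F, Q) = 1/(-11 + F*Q)
D(62, 2) - ((L(28, Y) - 1313) + 86) = 1/(-11 + 62*2) - (((-20 + 205*(18/25) + 5*(18/25)*28) - 1313) + 86) = 1/(-11 + 124) - (((-20 + 738/5 + 504/5) - 1313) + 86) = 1/113 - ((1142/5 - 1313) + 86) = 1/113 - (-5423/5 + 86) = 1/113 - 1*(-4993/5) = 1/113 + 4993/5 = 564214/565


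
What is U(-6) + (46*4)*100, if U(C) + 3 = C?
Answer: 18391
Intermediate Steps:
U(C) = -3 + C
U(-6) + (46*4)*100 = (-3 - 6) + (46*4)*100 = -9 + 184*100 = -9 + 18400 = 18391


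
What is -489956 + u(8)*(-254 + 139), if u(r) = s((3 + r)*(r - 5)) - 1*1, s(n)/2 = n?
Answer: -497431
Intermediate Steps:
s(n) = 2*n
u(r) = -1 + 2*(-5 + r)*(3 + r) (u(r) = 2*((3 + r)*(r - 5)) - 1*1 = 2*((3 + r)*(-5 + r)) - 1 = 2*((-5 + r)*(3 + r)) - 1 = 2*(-5 + r)*(3 + r) - 1 = -1 + 2*(-5 + r)*(3 + r))
-489956 + u(8)*(-254 + 139) = -489956 + (-31 - 4*8 + 2*8**2)*(-254 + 139) = -489956 + (-31 - 32 + 2*64)*(-115) = -489956 + (-31 - 32 + 128)*(-115) = -489956 + 65*(-115) = -489956 - 7475 = -497431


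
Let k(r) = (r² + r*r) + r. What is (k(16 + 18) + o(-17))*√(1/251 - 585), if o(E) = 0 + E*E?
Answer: 2635*I*√36855334/251 ≈ 63732.0*I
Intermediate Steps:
k(r) = r + 2*r² (k(r) = (r² + r²) + r = 2*r² + r = r + 2*r²)
o(E) = E² (o(E) = 0 + E² = E²)
(k(16 + 18) + o(-17))*√(1/251 - 585) = ((16 + 18)*(1 + 2*(16 + 18)) + (-17)²)*√(1/251 - 585) = (34*(1 + 2*34) + 289)*√(1/251 - 585) = (34*(1 + 68) + 289)*√(-146834/251) = (34*69 + 289)*(I*√36855334/251) = (2346 + 289)*(I*√36855334/251) = 2635*(I*√36855334/251) = 2635*I*√36855334/251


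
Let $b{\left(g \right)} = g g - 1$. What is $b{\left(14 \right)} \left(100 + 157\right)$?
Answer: $50115$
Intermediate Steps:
$b{\left(g \right)} = -1 + g^{2}$ ($b{\left(g \right)} = g^{2} - 1 = -1 + g^{2}$)
$b{\left(14 \right)} \left(100 + 157\right) = \left(-1 + 14^{2}\right) \left(100 + 157\right) = \left(-1 + 196\right) 257 = 195 \cdot 257 = 50115$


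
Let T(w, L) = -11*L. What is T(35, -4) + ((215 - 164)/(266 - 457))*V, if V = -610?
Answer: 39514/191 ≈ 206.88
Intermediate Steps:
T(35, -4) + ((215 - 164)/(266 - 457))*V = -11*(-4) + ((215 - 164)/(266 - 457))*(-610) = 44 + (51/(-191))*(-610) = 44 + (51*(-1/191))*(-610) = 44 - 51/191*(-610) = 44 + 31110/191 = 39514/191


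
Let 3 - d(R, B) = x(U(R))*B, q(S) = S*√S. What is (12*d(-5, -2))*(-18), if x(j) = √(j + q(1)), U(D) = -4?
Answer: -648 - 432*I*√3 ≈ -648.0 - 748.25*I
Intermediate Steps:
q(S) = S^(3/2)
x(j) = √(1 + j) (x(j) = √(j + 1^(3/2)) = √(j + 1) = √(1 + j))
d(R, B) = 3 - I*B*√3 (d(R, B) = 3 - √(1 - 4)*B = 3 - √(-3)*B = 3 - I*√3*B = 3 - I*B*√3)
(12*d(-5, -2))*(-18) = (12*(3 - 1*I*(-2)*√3))*(-18) = (12*(3 + 2*I*√3))*(-18) = (36 + 24*I*√3)*(-18) = -648 - 432*I*√3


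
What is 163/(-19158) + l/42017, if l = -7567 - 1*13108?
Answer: -402940421/804961686 ≈ -0.50057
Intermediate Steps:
l = -20675 (l = -7567 - 13108 = -20675)
163/(-19158) + l/42017 = 163/(-19158) - 20675/42017 = 163*(-1/19158) - 20675*1/42017 = -163/19158 - 20675/42017 = -402940421/804961686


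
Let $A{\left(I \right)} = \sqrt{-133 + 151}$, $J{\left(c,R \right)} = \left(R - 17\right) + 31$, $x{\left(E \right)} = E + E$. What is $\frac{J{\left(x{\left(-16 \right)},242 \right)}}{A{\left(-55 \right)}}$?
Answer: $\frac{128 \sqrt{2}}{3} \approx 60.34$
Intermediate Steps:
$x{\left(E \right)} = 2 E$
$J{\left(c,R \right)} = 14 + R$ ($J{\left(c,R \right)} = \left(-17 + R\right) + 31 = 14 + R$)
$A{\left(I \right)} = 3 \sqrt{2}$ ($A{\left(I \right)} = \sqrt{18} = 3 \sqrt{2}$)
$\frac{J{\left(x{\left(-16 \right)},242 \right)}}{A{\left(-55 \right)}} = \frac{14 + 242}{3 \sqrt{2}} = 256 \frac{\sqrt{2}}{6} = \frac{128 \sqrt{2}}{3}$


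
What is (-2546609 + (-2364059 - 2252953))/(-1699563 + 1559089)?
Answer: 7163621/140474 ≈ 50.996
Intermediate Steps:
(-2546609 + (-2364059 - 2252953))/(-1699563 + 1559089) = (-2546609 - 4617012)/(-140474) = -7163621*(-1/140474) = 7163621/140474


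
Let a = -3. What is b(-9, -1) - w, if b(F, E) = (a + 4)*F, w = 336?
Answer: -345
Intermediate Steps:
b(F, E) = F (b(F, E) = (-3 + 4)*F = 1*F = F)
b(-9, -1) - w = -9 - 1*336 = -9 - 336 = -345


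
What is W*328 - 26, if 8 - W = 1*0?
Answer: 2598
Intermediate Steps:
W = 8 (W = 8 - 0 = 8 - 1*0 = 8 + 0 = 8)
W*328 - 26 = 8*328 - 26 = 2624 - 26 = 2598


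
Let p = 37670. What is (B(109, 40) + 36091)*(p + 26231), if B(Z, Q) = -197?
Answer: 2293662494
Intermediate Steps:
(B(109, 40) + 36091)*(p + 26231) = (-197 + 36091)*(37670 + 26231) = 35894*63901 = 2293662494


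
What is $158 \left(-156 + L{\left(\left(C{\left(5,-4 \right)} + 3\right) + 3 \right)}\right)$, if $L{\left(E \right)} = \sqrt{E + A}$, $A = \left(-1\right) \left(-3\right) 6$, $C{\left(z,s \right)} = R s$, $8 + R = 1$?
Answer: $-24648 + 316 \sqrt{13} \approx -23509.0$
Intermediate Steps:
$R = -7$ ($R = -8 + 1 = -7$)
$C{\left(z,s \right)} = - 7 s$
$A = 18$ ($A = 3 \cdot 6 = 18$)
$L{\left(E \right)} = \sqrt{18 + E}$ ($L{\left(E \right)} = \sqrt{E + 18} = \sqrt{18 + E}$)
$158 \left(-156 + L{\left(\left(C{\left(5,-4 \right)} + 3\right) + 3 \right)}\right) = 158 \left(-156 + \sqrt{18 + \left(\left(\left(-7\right) \left(-4\right) + 3\right) + 3\right)}\right) = 158 \left(-156 + \sqrt{18 + \left(\left(28 + 3\right) + 3\right)}\right) = 158 \left(-156 + \sqrt{18 + \left(31 + 3\right)}\right) = 158 \left(-156 + \sqrt{18 + 34}\right) = 158 \left(-156 + \sqrt{52}\right) = 158 \left(-156 + 2 \sqrt{13}\right) = -24648 + 316 \sqrt{13}$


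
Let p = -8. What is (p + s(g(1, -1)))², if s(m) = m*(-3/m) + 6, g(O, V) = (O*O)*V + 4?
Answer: 25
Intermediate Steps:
g(O, V) = 4 + V*O² (g(O, V) = O²*V + 4 = V*O² + 4 = 4 + V*O²)
s(m) = 3 (s(m) = -3 + 6 = 3)
(p + s(g(1, -1)))² = (-8 + 3)² = (-5)² = 25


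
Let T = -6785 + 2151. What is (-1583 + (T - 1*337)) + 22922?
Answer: 16368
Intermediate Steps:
T = -4634
(-1583 + (T - 1*337)) + 22922 = (-1583 + (-4634 - 1*337)) + 22922 = (-1583 + (-4634 - 337)) + 22922 = (-1583 - 4971) + 22922 = -6554 + 22922 = 16368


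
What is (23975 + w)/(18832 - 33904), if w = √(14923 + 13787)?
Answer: -23975/15072 - √3190/5024 ≈ -1.6019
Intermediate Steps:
w = 3*√3190 (w = √28710 = 3*√3190 ≈ 169.44)
(23975 + w)/(18832 - 33904) = (23975 + 3*√3190)/(18832 - 33904) = (23975 + 3*√3190)/(-15072) = (23975 + 3*√3190)*(-1/15072) = -23975/15072 - √3190/5024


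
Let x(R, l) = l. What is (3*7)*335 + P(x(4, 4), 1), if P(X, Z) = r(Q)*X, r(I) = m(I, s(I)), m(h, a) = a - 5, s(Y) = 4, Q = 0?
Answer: 7031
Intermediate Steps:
m(h, a) = -5 + a
r(I) = -1 (r(I) = -5 + 4 = -1)
P(X, Z) = -X
(3*7)*335 + P(x(4, 4), 1) = (3*7)*335 - 1*4 = 21*335 - 4 = 7035 - 4 = 7031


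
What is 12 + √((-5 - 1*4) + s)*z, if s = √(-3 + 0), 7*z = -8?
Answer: 12 - 8*√(-9 + I*√3)/7 ≈ 11.672 - 3.4443*I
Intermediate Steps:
z = -8/7 (z = (⅐)*(-8) = -8/7 ≈ -1.1429)
s = I*√3 (s = √(-3) = I*√3 ≈ 1.732*I)
12 + √((-5 - 1*4) + s)*z = 12 + √((-5 - 1*4) + I*√3)*(-8/7) = 12 + √((-5 - 4) + I*√3)*(-8/7) = 12 + √(-9 + I*√3)*(-8/7) = 12 - 8*√(-9 + I*√3)/7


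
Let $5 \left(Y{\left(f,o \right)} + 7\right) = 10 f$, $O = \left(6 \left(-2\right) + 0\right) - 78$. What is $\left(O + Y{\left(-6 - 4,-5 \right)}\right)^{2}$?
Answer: $13689$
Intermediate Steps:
$O = -90$ ($O = \left(-12 + 0\right) - 78 = -12 - 78 = -90$)
$Y{\left(f,o \right)} = -7 + 2 f$ ($Y{\left(f,o \right)} = -7 + \frac{10 f}{5} = -7 + 2 f$)
$\left(O + Y{\left(-6 - 4,-5 \right)}\right)^{2} = \left(-90 + \left(-7 + 2 \left(-6 - 4\right)\right)\right)^{2} = \left(-90 + \left(-7 + 2 \left(-10\right)\right)\right)^{2} = \left(-90 - 27\right)^{2} = \left(-117\right)^{2} = 13689$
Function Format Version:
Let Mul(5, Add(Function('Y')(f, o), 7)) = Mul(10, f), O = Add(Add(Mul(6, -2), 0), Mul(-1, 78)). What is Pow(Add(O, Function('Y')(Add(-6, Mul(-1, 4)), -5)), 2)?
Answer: 13689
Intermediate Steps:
O = -90 (O = Add(Add(-12, 0), -78) = Add(-12, -78) = -90)
Function('Y')(f, o) = Add(-7, Mul(2, f)) (Function('Y')(f, o) = Add(-7, Mul(Rational(1, 5), Mul(10, f))) = Add(-7, Mul(2, f)))
Pow(Add(O, Function('Y')(Add(-6, Mul(-1, 4)), -5)), 2) = Pow(Add(-90, Add(-7, Mul(2, Add(-6, Mul(-1, 4))))), 2) = Pow(Add(-90, Add(-7, Mul(2, Add(-6, -4)))), 2) = Pow(Add(-90, Add(-7, Mul(2, -10))), 2) = Pow(Add(-90, Add(-7, -20)), 2) = Pow(Add(-90, -27), 2) = Pow(-117, 2) = 13689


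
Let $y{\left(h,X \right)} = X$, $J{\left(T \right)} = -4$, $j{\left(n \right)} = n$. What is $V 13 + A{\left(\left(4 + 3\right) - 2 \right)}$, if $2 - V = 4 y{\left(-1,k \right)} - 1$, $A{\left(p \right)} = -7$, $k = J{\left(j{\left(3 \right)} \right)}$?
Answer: $240$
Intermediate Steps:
$k = -4$
$V = 19$ ($V = 2 - \left(4 \left(-4\right) - 1\right) = 2 - \left(-16 - 1\right) = 2 - -17 = 2 + 17 = 19$)
$V 13 + A{\left(\left(4 + 3\right) - 2 \right)} = 19 \cdot 13 - 7 = 247 - 7 = 240$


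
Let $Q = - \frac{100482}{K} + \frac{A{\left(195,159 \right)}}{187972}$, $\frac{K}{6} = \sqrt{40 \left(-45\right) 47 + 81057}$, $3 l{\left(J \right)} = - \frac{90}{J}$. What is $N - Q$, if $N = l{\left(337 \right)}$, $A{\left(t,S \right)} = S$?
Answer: $- \frac{5692743}{63346564} - \frac{16747 i \sqrt{3543}}{3543} \approx -0.089867 - 281.35 i$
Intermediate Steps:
$l{\left(J \right)} = - \frac{30}{J}$ ($l{\left(J \right)} = \frac{\left(-90\right) \frac{1}{J}}{3} = - \frac{30}{J}$)
$N = - \frac{30}{337} \approx -0.089021$
$K = 6 i \sqrt{3543}$ ($K = 6 \sqrt{40 \left(-45\right) 47 + 81057} = 6 \sqrt{\left(-1800\right) 47 + 81057} = 6 \sqrt{-84600 + 81057} = 6 \sqrt{-3543} = 6 i \sqrt{3543} \approx 357.14 i$)
$Q = \frac{159}{187972} + \frac{16747 i \sqrt{3543}}{3543}$ ($Q = - \frac{100482}{6 i \sqrt{3543}} + \frac{159}{187972} = - 100482 \left(- \frac{i \sqrt{3543}}{21258}\right) + 159 \cdot \frac{1}{187972} = \frac{16747 i \sqrt{3543}}{3543} + \frac{159}{187972} = \frac{159}{187972} + \frac{16747 i \sqrt{3543}}{3543} \approx 0.00084587 + 281.35 i$)
$N - Q = - \frac{30}{337} - \left(\frac{159}{187972} + \frac{16747 i \sqrt{3543}}{3543}\right) = - \frac{5692743}{63346564} - \frac{16747 i \sqrt{3543}}{3543}$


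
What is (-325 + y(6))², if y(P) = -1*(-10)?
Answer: 99225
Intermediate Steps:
y(P) = 10
(-325 + y(6))² = (-325 + 10)² = (-315)² = 99225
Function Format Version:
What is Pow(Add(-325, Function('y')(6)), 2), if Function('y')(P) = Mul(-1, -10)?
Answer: 99225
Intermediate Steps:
Function('y')(P) = 10
Pow(Add(-325, Function('y')(6)), 2) = Pow(Add(-325, 10), 2) = Pow(-315, 2) = 99225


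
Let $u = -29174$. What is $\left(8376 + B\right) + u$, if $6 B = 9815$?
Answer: $- \frac{114973}{6} \approx -19162.0$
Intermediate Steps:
$B = \frac{9815}{6}$ ($B = \frac{1}{6} \cdot 9815 = \frac{9815}{6} \approx 1635.8$)
$\left(8376 + B\right) + u = \left(8376 + \frac{9815}{6}\right) - 29174 = \frac{60071}{6} - 29174 = - \frac{114973}{6}$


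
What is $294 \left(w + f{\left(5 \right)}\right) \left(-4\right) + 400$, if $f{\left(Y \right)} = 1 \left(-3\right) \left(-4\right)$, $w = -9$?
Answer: $-3128$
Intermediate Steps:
$f{\left(Y \right)} = 12$ ($f{\left(Y \right)} = \left(-3\right) \left(-4\right) = 12$)
$294 \left(w + f{\left(5 \right)}\right) \left(-4\right) + 400 = 294 \left(-9 + 12\right) \left(-4\right) + 400 = 294 \cdot 3 \left(-4\right) + 400 = 294 \left(-12\right) + 400 = -3528 + 400 = -3128$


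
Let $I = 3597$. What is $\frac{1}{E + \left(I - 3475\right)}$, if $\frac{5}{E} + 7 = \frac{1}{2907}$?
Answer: $\frac{20348}{2467921} \approx 0.008245$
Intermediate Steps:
$E = - \frac{14535}{20348}$ ($E = \frac{5}{-7 + \frac{1}{2907}} = \frac{5}{- \frac{20348}{2907}} = 5 \left(- \frac{2907}{20348}\right) = - \frac{14535}{20348} \approx -0.71432$)
$\frac{1}{E + \left(I - 3475\right)} = \frac{1}{- \frac{14535}{20348} + \left(3597 - 3475\right)} = \frac{1}{- \frac{14535}{20348} + 122} = \frac{1}{\frac{2467921}{20348}} = \frac{20348}{2467921}$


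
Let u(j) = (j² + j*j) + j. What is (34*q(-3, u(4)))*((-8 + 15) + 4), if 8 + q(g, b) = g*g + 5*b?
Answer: 67694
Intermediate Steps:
u(j) = j + 2*j² (u(j) = (j² + j²) + j = 2*j² + j = j + 2*j²)
q(g, b) = -8 + g² + 5*b (q(g, b) = -8 + (g*g + 5*b) = -8 + (g² + 5*b) = -8 + g² + 5*b)
(34*q(-3, u(4)))*((-8 + 15) + 4) = (34*(-8 + (-3)² + 5*(4*(1 + 2*4))))*((-8 + 15) + 4) = (34*(-8 + 9 + 5*(4*(1 + 8))))*(7 + 4) = (34*(-8 + 9 + 5*(4*9)))*11 = (34*(-8 + 9 + 5*36))*11 = (34*(-8 + 9 + 180))*11 = (34*181)*11 = 6154*11 = 67694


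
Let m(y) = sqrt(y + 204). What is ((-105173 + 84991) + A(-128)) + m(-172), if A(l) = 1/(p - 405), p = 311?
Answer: -1897109/94 + 4*sqrt(2) ≈ -20176.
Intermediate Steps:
m(y) = sqrt(204 + y)
A(l) = -1/94 (A(l) = 1/(311 - 405) = 1/(-94) = -1/94)
((-105173 + 84991) + A(-128)) + m(-172) = ((-105173 + 84991) - 1/94) + sqrt(204 - 172) = (-20182 - 1/94) + sqrt(32) = -1897109/94 + 4*sqrt(2)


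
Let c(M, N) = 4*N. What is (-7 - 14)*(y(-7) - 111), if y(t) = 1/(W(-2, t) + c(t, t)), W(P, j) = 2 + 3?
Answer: 53634/23 ≈ 2331.9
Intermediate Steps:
W(P, j) = 5
y(t) = 1/(5 + 4*t)
(-7 - 14)*(y(-7) - 111) = (-7 - 14)*(1/(5 + 4*(-7)) - 111) = -21*(1/(5 - 28) - 111) = -21*(1/(-23) - 111) = -21*(-1/23 - 111) = -21*(-2554/23) = 53634/23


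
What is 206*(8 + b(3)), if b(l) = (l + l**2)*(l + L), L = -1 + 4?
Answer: 16480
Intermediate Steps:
L = 3
b(l) = (3 + l)*(l + l**2) (b(l) = (l + l**2)*(l + 3) = (l + l**2)*(3 + l) = (3 + l)*(l + l**2))
206*(8 + b(3)) = 206*(8 + 3*(3 + 3**2 + 4*3)) = 206*(8 + 3*(3 + 9 + 12)) = 206*(8 + 3*24) = 206*(8 + 72) = 206*80 = 16480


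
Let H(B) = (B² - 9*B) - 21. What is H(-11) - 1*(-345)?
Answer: 544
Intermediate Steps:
H(B) = -21 + B² - 9*B
H(-11) - 1*(-345) = (-21 + (-11)² - 9*(-11)) - 1*(-345) = (-21 + 121 + 99) + 345 = 199 + 345 = 544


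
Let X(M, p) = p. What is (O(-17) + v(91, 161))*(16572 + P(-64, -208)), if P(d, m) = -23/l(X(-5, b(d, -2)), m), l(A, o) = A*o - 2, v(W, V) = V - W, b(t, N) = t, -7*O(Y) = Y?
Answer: 15975808797/13310 ≈ 1.2003e+6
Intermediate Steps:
O(Y) = -Y/7
l(A, o) = -2 + A*o
P(d, m) = -23/(-2 + d*m)
(O(-17) + v(91, 161))*(16572 + P(-64, -208)) = (-⅐*(-17) + (161 - 1*91))*(16572 - 23/(-2 - 64*(-208))) = (17/7 + (161 - 91))*(16572 - 23/(-2 + 13312)) = (17/7 + 70)*(16572 - 23/13310) = 507*(16572 - 23*1/13310)/7 = 507*(16572 - 23/13310)/7 = (507/7)*(220573297/13310) = 15975808797/13310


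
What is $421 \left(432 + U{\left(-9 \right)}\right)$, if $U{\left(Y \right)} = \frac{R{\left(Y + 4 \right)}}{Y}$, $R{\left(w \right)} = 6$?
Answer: $\frac{544774}{3} \approx 1.8159 \cdot 10^{5}$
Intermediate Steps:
$U{\left(Y \right)} = \frac{6}{Y}$
$421 \left(432 + U{\left(-9 \right)}\right) = 421 \left(432 + \frac{6}{-9}\right) = 421 \left(432 + 6 \left(- \frac{1}{9}\right)\right) = 421 \left(432 - \frac{2}{3}\right) = 421 \cdot \frac{1294}{3} = \frac{544774}{3}$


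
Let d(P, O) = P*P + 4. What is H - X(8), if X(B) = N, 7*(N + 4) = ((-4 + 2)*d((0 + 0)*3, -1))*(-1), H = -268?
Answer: -1856/7 ≈ -265.14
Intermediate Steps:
d(P, O) = 4 + P² (d(P, O) = P² + 4 = 4 + P²)
N = -20/7 (N = -4 + (((-4 + 2)*(4 + ((0 + 0)*3)²))*(-1))/7 = -4 + (-2*(4 + (0*3)²)*(-1))/7 = -4 + (-2*(4 + 0²)*(-1))/7 = -4 + (-2*(4 + 0)*(-1))/7 = -4 + (-2*4*(-1))/7 = -4 + (-8*(-1))/7 = -4 + (⅐)*8 = -4 + 8/7 = -20/7 ≈ -2.8571)
X(B) = -20/7
H - X(8) = -268 - 1*(-20/7) = -268 + 20/7 = -1856/7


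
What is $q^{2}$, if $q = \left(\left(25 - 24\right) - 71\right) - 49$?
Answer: $14161$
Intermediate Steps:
$q = -119$ ($q = \left(\left(25 - 24\right) - 71\right) - 49 = \left(1 - 71\right) - 49 = -70 - 49 = -119$)
$q^{2} = \left(-119\right)^{2} = 14161$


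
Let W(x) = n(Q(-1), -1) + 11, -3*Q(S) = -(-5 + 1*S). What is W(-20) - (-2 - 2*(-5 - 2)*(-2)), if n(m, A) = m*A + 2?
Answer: 45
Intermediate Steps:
Q(S) = -5/3 + S/3 (Q(S) = -(-1)*(-5 + 1*S)/3 = -(-1)*(-5 + S)/3 = -(5 - S)/3 = -5/3 + S/3)
n(m, A) = 2 + A*m (n(m, A) = A*m + 2 = 2 + A*m)
W(x) = 15 (W(x) = (2 - (-5/3 + (⅓)*(-1))) + 11 = (2 - (-5/3 - ⅓)) + 11 = (2 - 1*(-2)) + 11 = (2 + 2) + 11 = 4 + 11 = 15)
W(-20) - (-2 - 2*(-5 - 2)*(-2)) = 15 - (-2 - 2*(-5 - 2)*(-2)) = 15 - (-2 - 2*(-7)*(-2)) = 15 - (-2 + 14*(-2)) = 15 - (-2 - 28) = 15 - 1*(-30) = 15 + 30 = 45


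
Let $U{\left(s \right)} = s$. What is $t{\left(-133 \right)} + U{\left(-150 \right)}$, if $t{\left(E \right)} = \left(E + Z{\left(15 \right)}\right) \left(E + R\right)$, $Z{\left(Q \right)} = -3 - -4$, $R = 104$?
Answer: $3678$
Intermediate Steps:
$Z{\left(Q \right)} = 1$ ($Z{\left(Q \right)} = -3 + 4 = 1$)
$t{\left(E \right)} = \left(1 + E\right) \left(104 + E\right)$ ($t{\left(E \right)} = \left(E + 1\right) \left(E + 104\right) = \left(1 + E\right) \left(104 + E\right)$)
$t{\left(-133 \right)} + U{\left(-150 \right)} = \left(104 + \left(-133\right)^{2} + 105 \left(-133\right)\right) - 150 = \left(104 + 17689 - 13965\right) - 150 = 3828 - 150 = 3678$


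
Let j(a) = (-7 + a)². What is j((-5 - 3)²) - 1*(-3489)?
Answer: 6738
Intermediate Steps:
j((-5 - 3)²) - 1*(-3489) = (-7 + (-5 - 3)²)² - 1*(-3489) = (-7 + (-8)²)² + 3489 = (-7 + 64)² + 3489 = 57² + 3489 = 3249 + 3489 = 6738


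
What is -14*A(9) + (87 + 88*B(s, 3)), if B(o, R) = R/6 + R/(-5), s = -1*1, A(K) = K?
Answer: -239/5 ≈ -47.800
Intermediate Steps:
s = -1
B(o, R) = -R/30 (B(o, R) = R*(1/6) + R*(-1/5) = R/6 - R/5 = -R/30)
-14*A(9) + (87 + 88*B(s, 3)) = -14*9 + (87 + 88*(-1/30*3)) = -126 + (87 + 88*(-1/10)) = -126 + (87 - 44/5) = -126 + 391/5 = -239/5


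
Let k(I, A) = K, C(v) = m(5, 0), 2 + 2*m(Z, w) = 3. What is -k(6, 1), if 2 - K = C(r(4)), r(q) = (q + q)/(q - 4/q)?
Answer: -3/2 ≈ -1.5000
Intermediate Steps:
m(Z, w) = ½ (m(Z, w) = -1 + (½)*3 = -1 + 3/2 = ½)
r(q) = 2*q/(q - 4/q) (r(q) = (2*q)/(q - 4/q) = 2*q/(q - 4/q))
C(v) = ½
K = 3/2 (K = 2 - 1*½ = 2 - ½ = 3/2 ≈ 1.5000)
k(I, A) = 3/2
-k(6, 1) = -1*3/2 = -3/2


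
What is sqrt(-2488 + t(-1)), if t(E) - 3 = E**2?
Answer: 6*I*sqrt(69) ≈ 49.84*I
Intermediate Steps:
t(E) = 3 + E**2
sqrt(-2488 + t(-1)) = sqrt(-2488 + (3 + (-1)**2)) = sqrt(-2488 + (3 + 1)) = sqrt(-2488 + 4) = sqrt(-2484) = 6*I*sqrt(69)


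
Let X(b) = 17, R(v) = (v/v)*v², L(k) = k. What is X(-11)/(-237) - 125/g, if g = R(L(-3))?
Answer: -9926/711 ≈ -13.961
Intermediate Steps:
R(v) = v² (R(v) = 1*v² = v²)
g = 9 (g = (-3)² = 9)
X(-11)/(-237) - 125/g = 17/(-237) - 125/9 = 17*(-1/237) - 125*⅑ = -17/237 - 125/9 = -9926/711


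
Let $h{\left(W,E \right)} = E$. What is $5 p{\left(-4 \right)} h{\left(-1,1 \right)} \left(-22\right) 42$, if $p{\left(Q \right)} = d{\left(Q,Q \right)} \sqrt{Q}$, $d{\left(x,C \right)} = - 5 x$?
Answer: $- 184800 i \approx - 1.848 \cdot 10^{5} i$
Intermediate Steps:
$p{\left(Q \right)} = - 5 Q^{\frac{3}{2}}$ ($p{\left(Q \right)} = - 5 Q \sqrt{Q} = - 5 Q^{\frac{3}{2}}$)
$5 p{\left(-4 \right)} h{\left(-1,1 \right)} \left(-22\right) 42 = 5 \left(- 5 \left(-4\right)^{\frac{3}{2}}\right) 1 \left(-22\right) 42 = 5 \left(- 5 \left(- 8 i\right)\right) 1 \left(-22\right) 42 = 5 \cdot 40 i 1 \left(-22\right) 42 = 200 i 1 \left(-22\right) 42 = 200 i \left(-22\right) 42 = - 4400 i 42 = - 184800 i$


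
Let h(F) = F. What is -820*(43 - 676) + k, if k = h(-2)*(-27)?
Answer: 519114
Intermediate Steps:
k = 54 (k = -2*(-27) = 54)
-820*(43 - 676) + k = -820*(43 - 676) + 54 = -820*(-633) + 54 = 519060 + 54 = 519114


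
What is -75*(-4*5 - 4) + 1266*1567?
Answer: 1985622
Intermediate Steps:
-75*(-4*5 - 4) + 1266*1567 = -75*(-20 - 4) + 1983822 = -75*(-24) + 1983822 = 1800 + 1983822 = 1985622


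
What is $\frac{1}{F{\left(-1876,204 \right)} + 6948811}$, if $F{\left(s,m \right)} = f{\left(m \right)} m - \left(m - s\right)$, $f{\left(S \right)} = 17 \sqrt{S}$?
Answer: $\frac{771859}{5361624230385} - \frac{2312 \sqrt{51}}{16084872691155} \approx 1.4293 \cdot 10^{-7}$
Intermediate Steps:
$F{\left(s,m \right)} = s - m + 17 m^{\frac{3}{2}}$ ($F{\left(s,m \right)} = 17 \sqrt{m} m - \left(m - s\right) = 17 m^{\frac{3}{2}} - \left(m - s\right) = s - m + 17 m^{\frac{3}{2}}$)
$\frac{1}{F{\left(-1876,204 \right)} + 6948811} = \frac{1}{\left(-1876 - 204 + 17 \cdot 204^{\frac{3}{2}}\right) + 6948811} = \frac{1}{\left(-1876 - 204 + 17 \cdot 408 \sqrt{51}\right) + 6948811} = \frac{1}{\left(-1876 - 204 + 6936 \sqrt{51}\right) + 6948811} = \frac{1}{\left(-2080 + 6936 \sqrt{51}\right) + 6948811} = \frac{1}{6946731 + 6936 \sqrt{51}}$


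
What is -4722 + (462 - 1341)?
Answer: -5601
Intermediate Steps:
-4722 + (462 - 1341) = -4722 - 879 = -5601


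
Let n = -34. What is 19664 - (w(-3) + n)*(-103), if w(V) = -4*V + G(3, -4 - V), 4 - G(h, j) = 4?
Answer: 17398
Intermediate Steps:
G(h, j) = 0 (G(h, j) = 4 - 1*4 = 4 - 4 = 0)
w(V) = -4*V (w(V) = -4*V + 0 = -4*V)
19664 - (w(-3) + n)*(-103) = 19664 - (-4*(-3) - 34)*(-103) = 19664 - (12 - 34)*(-103) = 19664 - (-22)*(-103) = 19664 - 1*2266 = 19664 - 2266 = 17398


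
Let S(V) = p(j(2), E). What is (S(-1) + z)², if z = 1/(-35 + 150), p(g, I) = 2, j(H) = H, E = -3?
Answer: 53361/13225 ≈ 4.0349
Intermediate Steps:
S(V) = 2
z = 1/115 ≈ 0.0086956
(S(-1) + z)² = (2 + 1/115)² = (231/115)² = 53361/13225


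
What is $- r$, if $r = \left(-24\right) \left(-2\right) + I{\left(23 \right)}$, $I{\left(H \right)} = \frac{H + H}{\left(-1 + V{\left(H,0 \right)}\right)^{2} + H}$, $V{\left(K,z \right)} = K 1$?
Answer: $- \frac{24382}{507} \approx -48.091$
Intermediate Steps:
$V{\left(K,z \right)} = K$
$I{\left(H \right)} = \frac{2 H}{H + \left(-1 + H\right)^{2}}$ ($I{\left(H \right)} = \frac{H + H}{\left(-1 + H\right)^{2} + H} = \frac{2 H}{H + \left(-1 + H\right)^{2}}$)
$r = \frac{24382}{507}$ ($r = \left(-24\right) \left(-2\right) + 2 \cdot 23 \frac{1}{23 + \left(-1 + 23\right)^{2}} = 48 + 2 \cdot 23 \frac{1}{23 + 22^{2}} = 48 + 2 \cdot 23 \frac{1}{23 + 484} = 48 + 2 \cdot 23 \cdot \frac{1}{507} = 48 + \frac{46}{507} = \frac{24382}{507} \approx 48.091$)
$- r = \left(-1\right) \frac{24382}{507} = - \frac{24382}{507}$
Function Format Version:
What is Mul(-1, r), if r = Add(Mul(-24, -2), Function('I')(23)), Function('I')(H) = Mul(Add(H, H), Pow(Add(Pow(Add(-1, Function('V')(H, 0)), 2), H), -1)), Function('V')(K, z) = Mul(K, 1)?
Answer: Rational(-24382, 507) ≈ -48.091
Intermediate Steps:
Function('V')(K, z) = K
Function('I')(H) = Mul(2, H, Pow(Add(H, Pow(Add(-1, H), 2)), -1)) (Function('I')(H) = Mul(Add(H, H), Pow(Add(Pow(Add(-1, H), 2), H), -1)) = Mul(Mul(2, H), Pow(Add(H, Pow(Add(-1, H), 2)), -1)) = Mul(2, H, Pow(Add(H, Pow(Add(-1, H), 2)), -1)))
r = Rational(24382, 507) (r = Add(Mul(-24, -2), Mul(2, 23, Pow(Add(23, Pow(Add(-1, 23), 2)), -1))) = Add(48, Mul(2, 23, Pow(Add(23, Pow(22, 2)), -1))) = Add(48, Mul(2, 23, Pow(Add(23, 484), -1))) = Add(48, Mul(2, 23, Pow(507, -1))) = Add(48, Mul(2, 23, Rational(1, 507))) = Add(48, Rational(46, 507)) = Rational(24382, 507) ≈ 48.091)
Mul(-1, r) = Mul(-1, Rational(24382, 507)) = Rational(-24382, 507)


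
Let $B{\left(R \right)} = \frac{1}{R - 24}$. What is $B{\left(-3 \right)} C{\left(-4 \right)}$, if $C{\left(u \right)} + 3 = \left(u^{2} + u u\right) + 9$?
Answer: $- \frac{38}{27} \approx -1.4074$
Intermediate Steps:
$C{\left(u \right)} = 6 + 2 u^{2}$ ($C{\left(u \right)} = -3 + \left(\left(u^{2} + u u\right) + 9\right) = -3 + \left(\left(u^{2} + u^{2}\right) + 9\right) = -3 + \left(2 u^{2} + 9\right) = -3 + \left(9 + 2 u^{2}\right) = 6 + 2 u^{2}$)
$B{\left(R \right)} = \frac{1}{-24 + R}$
$B{\left(-3 \right)} C{\left(-4 \right)} = \frac{6 + 2 \left(-4\right)^{2}}{-24 - 3} = \frac{6 + 2 \cdot 16}{-27} = - \frac{6 + 32}{27} = \left(- \frac{1}{27}\right) 38 = - \frac{38}{27}$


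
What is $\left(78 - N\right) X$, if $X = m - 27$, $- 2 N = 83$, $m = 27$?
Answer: $0$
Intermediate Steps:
$N = - \frac{83}{2}$ ($N = \left(- \frac{1}{2}\right) 83 = - \frac{83}{2} \approx -41.5$)
$X = 0$ ($X = 27 - 27 = 0$)
$\left(78 - N\right) X = \left(78 - - \frac{83}{2}\right) 0 = \left(78 + \frac{83}{2}\right) 0 = \frac{239}{2} \cdot 0 = 0$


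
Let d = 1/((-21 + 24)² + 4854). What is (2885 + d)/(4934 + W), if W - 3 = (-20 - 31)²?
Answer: 7014878/18328647 ≈ 0.38273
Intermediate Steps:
W = 2604 (W = 3 + (-20 - 31)² = 3 + (-51)² = 3 + 2601 = 2604)
d = 1/4863 (d = 1/(3² + 4854) = 1/(9 + 4854) = 1/4863 ≈ 0.00020563)
(2885 + d)/(4934 + W) = (2885 + 1/4863)/(4934 + 2604) = (14029756/4863)/7538 = (14029756/4863)*(1/7538) = 7014878/18328647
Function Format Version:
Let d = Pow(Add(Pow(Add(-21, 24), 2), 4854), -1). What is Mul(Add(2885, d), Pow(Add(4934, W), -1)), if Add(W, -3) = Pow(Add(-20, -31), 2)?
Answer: Rational(7014878, 18328647) ≈ 0.38273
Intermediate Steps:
W = 2604 (W = Add(3, Pow(Add(-20, -31), 2)) = Add(3, Pow(-51, 2)) = Add(3, 2601) = 2604)
d = Rational(1, 4863) (d = Pow(Add(Pow(3, 2), 4854), -1) = Pow(Add(9, 4854), -1) = Pow(4863, -1) = Rational(1, 4863) ≈ 0.00020563)
Mul(Add(2885, d), Pow(Add(4934, W), -1)) = Mul(Add(2885, Rational(1, 4863)), Pow(Add(4934, 2604), -1)) = Mul(Rational(14029756, 4863), Pow(7538, -1)) = Mul(Rational(14029756, 4863), Rational(1, 7538)) = Rational(7014878, 18328647)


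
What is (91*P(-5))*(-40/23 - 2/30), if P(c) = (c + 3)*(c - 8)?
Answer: -1474018/345 ≈ -4272.5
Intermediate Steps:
P(c) = (-8 + c)*(3 + c) (P(c) = (3 + c)*(-8 + c) = (-8 + c)*(3 + c))
(91*P(-5))*(-40/23 - 2/30) = (91*(-24 + (-5)**2 - 5*(-5)))*(-40/23 - 2/30) = (91*(-24 + 25 + 25))*(-40*1/23 - 2*1/30) = (91*26)*(-40/23 - 1/15) = 2366*(-623/345) = -1474018/345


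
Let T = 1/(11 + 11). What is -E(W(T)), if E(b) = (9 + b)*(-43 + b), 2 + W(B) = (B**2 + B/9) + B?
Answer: 6014895311/18974736 ≈ 317.00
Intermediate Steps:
T = 1/22 ≈ 0.045455
W(B) = -2 + B**2 + 10*B/9 (W(B) = -2 + ((B**2 + B/9) + B) = -2 + (B**2 + 10*B/9) = -2 + B**2 + 10*B/9)
E(b) = (-43 + b)*(9 + b)
-E(W(T)) = -(-387 + (-2 + (1/22)**2 + (10/9)*(1/22))**2 - 34*(-2 + (1/22)**2 + (10/9)*(1/22))) = -(-387 + (-2 + 1/484 + 5/99)**2 - 34*(-2 + 1/484 + 5/99)) = -(-387 + (-8483/4356)**2 - 34*(-8483/4356)) = -(-387 + 71961289/18974736 + 144211/2178) = -1*(-6014895311/18974736) = 6014895311/18974736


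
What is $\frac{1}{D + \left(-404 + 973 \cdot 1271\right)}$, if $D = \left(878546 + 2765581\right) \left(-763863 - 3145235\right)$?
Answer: $- \frac{1}{14245248331167} \approx -7.0199 \cdot 10^{-14}$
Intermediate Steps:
$D = -14245249567446$ ($D = 3644127 \left(-3909098\right) = -14245249567446$)
$\frac{1}{D + \left(-404 + 973 \cdot 1271\right)} = \frac{1}{-14245249567446 + \left(-404 + 973 \cdot 1271\right)} = \frac{1}{-14245249567446 + \left(-404 + 1236683\right)} = \frac{1}{-14245249567446 + 1236279} = \frac{1}{-14245248331167} = - \frac{1}{14245248331167}$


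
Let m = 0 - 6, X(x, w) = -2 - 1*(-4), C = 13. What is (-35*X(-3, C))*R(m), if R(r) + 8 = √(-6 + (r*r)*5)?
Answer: 560 - 70*√174 ≈ -363.36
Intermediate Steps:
X(x, w) = 2 (X(x, w) = -2 + 4 = 2)
m = -6
R(r) = -8 + √(-6 + 5*r²) (R(r) = -8 + √(-6 + (r*r)*5) = -8 + √(-6 + r²*5) = -8 + √(-6 + 5*r²))
(-35*X(-3, C))*R(m) = (-35*2)*(-8 + √(-6 + 5*(-6)²)) = -70*(-8 + √(-6 + 5*36)) = -70*(-8 + √(-6 + 180)) = -70*(-8 + √174) = 560 - 70*√174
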